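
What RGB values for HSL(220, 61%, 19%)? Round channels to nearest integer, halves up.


H=220°, S=0.61, L=0.19
C = (1-|2L-1|)×S = (1-|-0.62|)×0.61 = 0.2318
H' = H/60 = 220/60 ≈ 3.6667; X = C×(1-|H' mod 2 - 1|) ≈ 0.0773
m = L - C/2 = 0.19 - 0.1159 = 0.0741
Sector ⌊H'⌋ = 3 → (R',G',B') = (0.0, ≈0.0773, 0.2318)
RGB = ((R'+m)×255, (G'+m)×255, (B'+m)×255) = (18.8955, 38.5985, 78.0045)
Round half up → RGB(19, 39, 78)


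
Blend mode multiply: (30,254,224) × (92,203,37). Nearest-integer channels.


Multiply: C = A×B/255, rounded to nearest integer
R: 30×92/255 = 2760/255 ≈ 10.824 → 11
G: 254×203/255 = 51562/255 ≈ 202.204 → 202
B: 224×37/255 = 8288/255 ≈ 32.502 → 33
= RGB(11, 202, 33)


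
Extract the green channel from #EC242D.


Color: #EC242D
R = EC = 236
G = 24 = 36
B = 2D = 45
Green = 36


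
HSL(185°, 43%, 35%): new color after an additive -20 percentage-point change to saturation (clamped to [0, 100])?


Original S = 43%
Adjustment = -20 percentage points
New S = 43 + (-20) = 23
Clamp to [0, 100] → 23
= HSL(185°, 23%, 35%)


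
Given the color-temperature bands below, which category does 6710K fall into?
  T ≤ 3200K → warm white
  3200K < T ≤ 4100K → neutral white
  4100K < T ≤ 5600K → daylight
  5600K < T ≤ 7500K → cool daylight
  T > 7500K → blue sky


Temperature: 6710K
5600K < 6710K ≤ 7500K → cool daylight
Classification: cool daylight


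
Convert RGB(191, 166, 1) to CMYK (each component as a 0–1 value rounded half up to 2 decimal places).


R'=191/255≈0.7490, G'=166/255≈0.6510, B'=1/255≈0.0039
K = 1 - max(R',G',B') = 1 - 191/255 = 64/255 = 0.25098… → 0.25
(1-R'-K)/(1-K) simplifies to (max-R)/max with max = 191:
C = (191-191)/191 = 0/191 = 0 → 0.00
M = (191-166)/191 = 25/191 = 0.13089… → 0.13
Y = (191-1)/191 = 190/191 = 0.99476… → 0.99
= CMYK(0.00, 0.13, 0.99, 0.25)


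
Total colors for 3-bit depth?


Colors = 2^bits = 2^3
= 8 colors


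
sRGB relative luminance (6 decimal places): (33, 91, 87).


Linearize each channel (sRGB transfer function): c = v/255; c_lin = c/12.92 if c ≤ 0.04045, else ((c+0.055)/1.055)^2.4
  R: 33/255 ≈ 0.129412 > 0.04045 → ((0.129412+0.055)/1.055)^2.4 ≈ 0.015209
  G: 91/255 ≈ 0.356863 > 0.04045 → ((0.356863+0.055)/1.055)^2.4 ≈ 0.104616
  B: 87/255 ≈ 0.341176 > 0.04045 → ((0.341176+0.055)/1.055)^2.4 ≈ 0.095307
R_lin = 0.015209, G_lin = 0.104616, B_lin = 0.095307
L = 0.2126×R + 0.7152×G + 0.0722×B
L = 0.2126×0.015209 + 0.7152×0.104616 + 0.0722×0.095307
L ≈ 0.084936


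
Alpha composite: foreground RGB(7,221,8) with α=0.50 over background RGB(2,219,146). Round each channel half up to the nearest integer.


C = α×F + (1-α)×B, with 1-α = 0.50
R: 0.50×7 + 0.50×2 = 3.50 + 1.00 = 4.50 → 5
G: 0.50×221 + 0.50×219 = 110.50 + 109.50 = 220.00 → 220
B: 0.50×8 + 0.50×146 = 4.00 + 73.00 = 77.00 → 77
= RGB(5, 220, 77)


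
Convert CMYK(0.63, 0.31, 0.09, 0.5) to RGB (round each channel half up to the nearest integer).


R = 255 × (1-C) × (1-K) = 255 × 0.37 × 0.50 = 47.175 → 47
G = 255 × (1-M) × (1-K) = 255 × 0.69 × 0.50 = 87.975 → 88
B = 255 × (1-Y) × (1-K) = 255 × 0.91 × 0.50 = 116.025 → 116
= RGB(47, 88, 116)


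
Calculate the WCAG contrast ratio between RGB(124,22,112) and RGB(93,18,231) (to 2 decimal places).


Linearize each sRGB channel c=v/255: c/12.92 if c ≤ 0.04045 else ((c+0.055)/1.055)^2.4
L = 0.2126×R_lin + 0.7152×G_lin + 0.0722×B_lin
Color 1 (124,22,112):
  R=124: 124/255≈0.4863 > 0.04045 → ((0.4863+0.055)/1.055)^2.4 ≈ 0.20156
  G=22: 22/255≈0.0863 > 0.04045 → ((0.0863+0.055)/1.055)^2.4 ≈ 0.00802
  B=112: 112/255≈0.4392 > 0.04045 → ((0.4392+0.055)/1.055)^2.4 ≈ 0.16203
  L1 = 0.2126×0.20156 + 0.7152×0.00802 + 0.0722×0.16203 ≈ 0.06029
Color 2 (93,18,231):
  R=93: 93/255≈0.3647 > 0.04045 → ((0.3647+0.055)/1.055)^2.4 ≈ 0.10946
  G=18: 18/255≈0.0706 > 0.04045 → ((0.0706+0.055)/1.055)^2.4 ≈ 0.00605
  B=231: 231/255≈0.9059 > 0.04045 → ((0.9059+0.055)/1.055)^2.4 ≈ 0.79910
  L2 = 0.2126×0.10946 + 0.7152×0.00605 + 0.0722×0.79910 ≈ 0.08529
Lighter = 0.08529, Darker = 0.06029
Ratio = (L_lighter + 0.05) / (L_darker + 0.05)
Ratio = (0.08529 + 0.05) / (0.06029 + 0.05) = 0.13529 / 0.11029 ≈ 1.2267
Ratio ≈ 1.23:1


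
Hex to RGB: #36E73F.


36 → 54 (R)
E7 → 231 (G)
3F → 63 (B)
= RGB(54, 231, 63)


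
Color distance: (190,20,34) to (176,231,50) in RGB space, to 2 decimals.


d = √[(R₁-R₂)² + (G₁-G₂)² + (B₁-B₂)²]
d = √[(190-176)² + (20-231)² + (34-50)²]
d = √[196 + 44521 + 256]
d = √44973
d ≈ 212.07


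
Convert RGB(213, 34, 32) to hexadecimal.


R = 213 → D5 (hex)
G = 34 → 22 (hex)
B = 32 → 20 (hex)
Hex = #D52220


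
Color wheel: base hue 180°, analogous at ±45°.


Base hue: 180°
Left analog: (180 - 45) mod 360 = 135°
Right analog: (180 + 45) mod 360 = 225°
Analogous hues = 135° and 225°


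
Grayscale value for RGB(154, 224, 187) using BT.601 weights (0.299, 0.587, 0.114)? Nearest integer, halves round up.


Gray = 0.299×R + 0.587×G + 0.114×B
Gray = 0.299×154 + 0.587×224 + 0.114×187
Gray = 46.046 + 131.488 + 21.318
Gray = 198.852 → round half up → 199
Gray = 199


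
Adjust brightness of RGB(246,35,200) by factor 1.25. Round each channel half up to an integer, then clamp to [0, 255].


Multiply each channel by 1.25, round half up, clamp to [0, 255]
R: 246×1.25 = 307.5 → round → 308 → clamp → 255
G: 35×1.25 = 43.75 → round → 44
B: 200×1.25 = 250
= RGB(255, 44, 250)


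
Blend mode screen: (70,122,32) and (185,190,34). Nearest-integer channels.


Screen: C = 255 - (255-A)×(255-B)/255, rounded to nearest integer
R: 255 - (255-70)×(255-185)/255 = 255 - 12950/255 ≈ 255 - 50.784 = 204.216 → 204
G: 255 - (255-122)×(255-190)/255 = 255 - 8645/255 ≈ 255 - 33.902 = 221.098 → 221
B: 255 - (255-32)×(255-34)/255 = 255 - 49283/255 ≈ 255 - 193.267 = 61.733 → 62
= RGB(204, 221, 62)


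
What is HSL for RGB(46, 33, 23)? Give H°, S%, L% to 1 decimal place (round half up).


Normalize: R'=46/255≈0.1804, G'=33/255≈0.1294, B'=23/255≈0.0902
Max=46/255, Min=23/255, Δ=Max-Min=23/255
L = (Max+Min)/2 = (46+23)/510 = 69/510 = 0.13529… → L = 13.5%
L ≤ 0.5 → S = Δ/(Max+Min) = 23/(46+23) = 23/69 = 0.33333… → S = 33.3%
(the 1/255 factors cancel in S and H, so raw channel differences can be used)
Max is R' → H = 60 × (((G-B)/Δ) mod 6) = 60 × (((33-23)/23) mod 6)
  10/23 = 0.4347…
  H = 60 × 0.4347… = 26.086…° → H = 26.1°
= HSL(26.1°, 33.3%, 13.5%)


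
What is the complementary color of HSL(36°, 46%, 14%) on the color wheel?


Complement = opposite side of color wheel = hue + 180°
H' = (36 + 180) mod 360 = 216°
S and L unchanged.
= HSL(216°, 46%, 14%)


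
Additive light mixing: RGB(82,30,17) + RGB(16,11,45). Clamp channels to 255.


Additive: each channel = min(255, C₁+C₂)
R: 82+16 = 98 → 98
G: 30+11 = 41 → 41
B: 17+45 = 62 → 62
= RGB(98, 41, 62)


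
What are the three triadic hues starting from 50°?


Triadic: equally spaced at 120° intervals
H1 = 50°
H2 = (50 + 120) mod 360 = 170°
H3 = (50 + 240) mod 360 = 290°
Triadic = 50°, 170°, 290°


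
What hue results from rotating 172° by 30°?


New hue = (H + rotation) mod 360
New hue = (172 + 30) mod 360
= 202 mod 360
= 202°


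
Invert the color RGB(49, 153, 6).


Invert: (255-R, 255-G, 255-B)
R: 255-49 = 206
G: 255-153 = 102
B: 255-6 = 249
= RGB(206, 102, 249)


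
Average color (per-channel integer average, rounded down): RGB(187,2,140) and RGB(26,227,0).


Midpoint: each channel = ⌊(C₁+C₂)/2⌋
R: ⌊(187+26)/2⌋ = 106
G: ⌊(2+227)/2⌋ = 114
B: ⌊(140+0)/2⌋ = 70
= RGB(106, 114, 70)


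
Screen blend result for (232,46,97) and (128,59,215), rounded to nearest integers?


Screen: C = 255 - (255-A)×(255-B)/255, rounded to nearest integer
R: 255 - (255-232)×(255-128)/255 = 255 - 2921/255 ≈ 255 - 11.455 = 243.545 → 244
G: 255 - (255-46)×(255-59)/255 = 255 - 40964/255 ≈ 255 - 160.643 = 94.357 → 94
B: 255 - (255-97)×(255-215)/255 = 255 - 6320/255 ≈ 255 - 24.784 = 230.216 → 230
= RGB(244, 94, 230)


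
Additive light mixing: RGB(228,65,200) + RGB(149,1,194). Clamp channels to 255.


Additive: each channel = min(255, C₁+C₂)
R: 228+149 = 377 → 255
G: 65+1 = 66 → 66
B: 200+194 = 394 → 255
= RGB(255, 66, 255)


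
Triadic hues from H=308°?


Triadic: equally spaced at 120° intervals
H1 = 308°
H2 = (308 + 120) mod 360 = 68°
H3 = (308 + 240) mod 360 = 188°
Triadic = 308°, 68°, 188°


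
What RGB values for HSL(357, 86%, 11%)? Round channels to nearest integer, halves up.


H=357°, S=0.86, L=0.11
C = (1-|2L-1|)×S = (1-|-0.78|)×0.86 = 0.1892
H' = H/60 = 357/60 ≈ 5.9500; X = C×(1-|H' mod 2 - 1|) = 0.00946
m = L - C/2 = 0.11 - 0.0946 = 0.0154
Sector ⌊H'⌋ = 5 → (R',G',B') = (0.1892, 0.0, 0.00946)
RGB = ((R'+m)×255, (G'+m)×255, (B'+m)×255) = (52.173, 3.927, 6.3393)
Round half up → RGB(52, 4, 6)


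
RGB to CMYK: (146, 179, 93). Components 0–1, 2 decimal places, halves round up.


R'=146/255≈0.5725, G'=179/255≈0.7020, B'=93/255≈0.3647
K = 1 - max(R',G',B') = 1 - 179/255 = 76/255 = 0.29803… → 0.30
(1-R'-K)/(1-K) simplifies to (max-R)/max with max = 179:
C = (179-146)/179 = 33/179 = 0.18435… → 0.18
M = (179-179)/179 = 0/179 = 0 → 0.00
Y = (179-93)/179 = 86/179 = 0.48044… → 0.48
= CMYK(0.18, 0.00, 0.48, 0.30)


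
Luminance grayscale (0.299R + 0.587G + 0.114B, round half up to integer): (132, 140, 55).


Gray = 0.299×R + 0.587×G + 0.114×B
Gray = 0.299×132 + 0.587×140 + 0.114×55
Gray = 39.468 + 82.180 + 6.270
Gray = 127.918 → round half up → 128
Gray = 128


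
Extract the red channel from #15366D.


Color: #15366D
R = 15 = 21
G = 36 = 54
B = 6D = 109
Red = 21


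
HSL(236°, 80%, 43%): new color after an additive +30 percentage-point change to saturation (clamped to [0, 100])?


Original S = 80%
Adjustment = +30 percentage points
New S = 80 + (30) = 110
Clamp to [0, 100] → 100
= HSL(236°, 100%, 43%)


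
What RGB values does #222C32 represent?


22 → 34 (R)
2C → 44 (G)
32 → 50 (B)
= RGB(34, 44, 50)


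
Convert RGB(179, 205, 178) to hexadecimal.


R = 179 → B3 (hex)
G = 205 → CD (hex)
B = 178 → B2 (hex)
Hex = #B3CDB2


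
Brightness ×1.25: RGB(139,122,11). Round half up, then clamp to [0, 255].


Multiply each channel by 1.25, round half up, clamp to [0, 255]
R: 139×1.25 = 173.75 → round → 174
G: 122×1.25 = 152.5 → round → 153
B: 11×1.25 = 13.75 → round → 14
= RGB(174, 153, 14)


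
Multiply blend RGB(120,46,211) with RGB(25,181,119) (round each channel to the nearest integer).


Multiply: C = A×B/255, rounded to nearest integer
R: 120×25/255 = 3000/255 ≈ 11.765 → 12
G: 46×181/255 = 8326/255 ≈ 32.651 → 33
B: 211×119/255 = 25109/255 ≈ 98.467 → 98
= RGB(12, 33, 98)


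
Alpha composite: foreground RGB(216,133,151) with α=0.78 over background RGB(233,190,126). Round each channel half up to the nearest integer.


C = α×F + (1-α)×B, with 1-α = 0.22
R: 0.78×216 + 0.22×233 = 168.48 + 51.26 = 219.74 → 220
G: 0.78×133 + 0.22×190 = 103.74 + 41.80 = 145.54 → 146
B: 0.78×151 + 0.22×126 = 117.78 + 27.72 = 145.50 → 146
= RGB(220, 146, 146)


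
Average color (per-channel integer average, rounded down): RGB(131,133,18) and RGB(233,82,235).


Midpoint: each channel = ⌊(C₁+C₂)/2⌋
R: ⌊(131+233)/2⌋ = 182
G: ⌊(133+82)/2⌋ = 107
B: ⌊(18+235)/2⌋ = 126
= RGB(182, 107, 126)


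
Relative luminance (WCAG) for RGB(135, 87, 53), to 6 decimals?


Linearize each channel (sRGB transfer function): c = v/255; c_lin = c/12.92 if c ≤ 0.04045, else ((c+0.055)/1.055)^2.4
  R: 135/255 ≈ 0.529412 > 0.04045 → ((0.529412+0.055)/1.055)^2.4 ≈ 0.242281
  G: 87/255 ≈ 0.341176 > 0.04045 → ((0.341176+0.055)/1.055)^2.4 ≈ 0.095307
  B: 53/255 ≈ 0.207843 > 0.04045 → ((0.207843+0.055)/1.055)^2.4 ≈ 0.035601
R_lin = 0.242281, G_lin = 0.095307, B_lin = 0.035601
L = 0.2126×R + 0.7152×G + 0.0722×B
L = 0.2126×0.242281 + 0.7152×0.095307 + 0.0722×0.035601
L ≈ 0.122243


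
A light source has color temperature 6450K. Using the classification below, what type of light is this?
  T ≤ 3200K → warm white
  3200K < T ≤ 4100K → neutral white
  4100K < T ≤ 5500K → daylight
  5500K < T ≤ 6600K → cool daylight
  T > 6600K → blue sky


Temperature: 6450K
5500K < 6450K ≤ 6600K → cool daylight
Classification: cool daylight


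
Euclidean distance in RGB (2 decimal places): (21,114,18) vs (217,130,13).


d = √[(R₁-R₂)² + (G₁-G₂)² + (B₁-B₂)²]
d = √[(21-217)² + (114-130)² + (18-13)²]
d = √[38416 + 256 + 25]
d = √38697
d ≈ 196.72


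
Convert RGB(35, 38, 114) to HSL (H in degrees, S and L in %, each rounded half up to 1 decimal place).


Normalize: R'=35/255≈0.1373, G'=38/255≈0.1490, B'=114/255≈0.4471
Max=114/255, Min=35/255, Δ=Max-Min=79/255
L = (Max+Min)/2 = (114+35)/510 = 149/510 = 0.29215… → L = 29.2%
L ≤ 0.5 → S = Δ/(Max+Min) = 79/(114+35) = 79/149 = 0.53020… → S = 53.0%
(the 1/255 factors cancel in S and H, so raw channel differences can be used)
Max is B' → H = 60 × ((R-G)/Δ + 4) = 60 × ((35-38)/79 + 4)
  -3/79 + 4 = -0.0379… + 4 = 3.9620…
  H = 60 × 3.9620… = 237.721…° → H = 237.7°
= HSL(237.7°, 53.0%, 29.2%)


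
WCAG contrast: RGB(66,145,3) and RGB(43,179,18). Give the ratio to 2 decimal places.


Linearize each sRGB channel c=v/255: c/12.92 if c ≤ 0.04045 else ((c+0.055)/1.055)^2.4
L = 0.2126×R_lin + 0.7152×G_lin + 0.0722×B_lin
Color 1 (66,145,3):
  R=66: 66/255≈0.2588 > 0.04045 → ((0.2588+0.055)/1.055)^2.4 ≈ 0.05448
  G=145: 145/255≈0.5686 > 0.04045 → ((0.5686+0.055)/1.055)^2.4 ≈ 0.28315
  B=3: 3/255≈0.0118 ≤ 0.04045 → 0.0118/12.92 ≈ 0.00091
  L1 = 0.2126×0.05448 + 0.7152×0.28315 + 0.0722×0.00091 ≈ 0.21416
Color 2 (43,179,18):
  R=43: 43/255≈0.1686 > 0.04045 → ((0.1686+0.055)/1.055)^2.4 ≈ 0.02416
  G=179: 179/255≈0.7020 > 0.04045 → ((0.7020+0.055)/1.055)^2.4 ≈ 0.45079
  B=18: 18/255≈0.0706 > 0.04045 → ((0.0706+0.055)/1.055)^2.4 ≈ 0.00605
  L2 = 0.2126×0.02416 + 0.7152×0.45079 + 0.0722×0.00605 ≈ 0.32797
Lighter = 0.32797, Darker = 0.21416
Ratio = (L_lighter + 0.05) / (L_darker + 0.05)
Ratio = (0.32797 + 0.05) / (0.21416 + 0.05) = 0.37797 / 0.26416 ≈ 1.4309
Ratio ≈ 1.43:1


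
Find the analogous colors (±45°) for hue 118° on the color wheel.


Base hue: 118°
Left analog: (118 - 45) mod 360 = 73°
Right analog: (118 + 45) mod 360 = 163°
Analogous hues = 73° and 163°


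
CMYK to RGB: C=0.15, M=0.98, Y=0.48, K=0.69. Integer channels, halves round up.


R = 255 × (1-C) × (1-K) = 255 × 0.85 × 0.31 = 67.1925 → 67
G = 255 × (1-M) × (1-K) = 255 × 0.02 × 0.31 = 1.581 → 2
B = 255 × (1-Y) × (1-K) = 255 × 0.52 × 0.31 = 41.106 → 41
= RGB(67, 2, 41)


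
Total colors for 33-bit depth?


Colors = 2^bits = 2^33
= 8,589,934,592 colors


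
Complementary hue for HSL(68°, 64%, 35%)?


Complement = opposite side of color wheel = hue + 180°
H' = (68 + 180) mod 360 = 248°
S and L unchanged.
= HSL(248°, 64%, 35%)


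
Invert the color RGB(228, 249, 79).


Invert: (255-R, 255-G, 255-B)
R: 255-228 = 27
G: 255-249 = 6
B: 255-79 = 176
= RGB(27, 6, 176)


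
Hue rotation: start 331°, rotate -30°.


New hue = (H + rotation) mod 360
New hue = (331 -30) mod 360
= 301 mod 360
= 301°


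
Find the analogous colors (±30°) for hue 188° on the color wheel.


Base hue: 188°
Left analog: (188 - 30) mod 360 = 158°
Right analog: (188 + 30) mod 360 = 218°
Analogous hues = 158° and 218°


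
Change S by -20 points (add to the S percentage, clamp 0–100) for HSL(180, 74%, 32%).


Original S = 74%
Adjustment = -20 percentage points
New S = 74 + (-20) = 54
Clamp to [0, 100] → 54
= HSL(180°, 54%, 32%)


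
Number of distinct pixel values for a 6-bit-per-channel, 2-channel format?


Total bits = 6 bits/channel × 2 channels = 12 bits
Distinct pixel values = 2^12
= 4,096 pixel values


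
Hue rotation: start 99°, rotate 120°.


New hue = (H + rotation) mod 360
New hue = (99 + 120) mod 360
= 219 mod 360
= 219°


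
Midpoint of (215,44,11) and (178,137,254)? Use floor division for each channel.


Midpoint: each channel = ⌊(C₁+C₂)/2⌋
R: ⌊(215+178)/2⌋ = 196
G: ⌊(44+137)/2⌋ = 90
B: ⌊(11+254)/2⌋ = 132
= RGB(196, 90, 132)


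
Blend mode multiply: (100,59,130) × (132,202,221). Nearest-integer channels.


Multiply: C = A×B/255, rounded to nearest integer
R: 100×132/255 = 13200/255 ≈ 51.765 → 52
G: 59×202/255 = 11918/255 ≈ 46.737 → 47
B: 130×221/255 = 28730/255 ≈ 112.667 → 113
= RGB(52, 47, 113)


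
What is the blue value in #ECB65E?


Color: #ECB65E
R = EC = 236
G = B6 = 182
B = 5E = 94
Blue = 94


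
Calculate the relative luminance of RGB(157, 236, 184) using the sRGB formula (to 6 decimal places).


Linearize each channel (sRGB transfer function): c = v/255; c_lin = c/12.92 if c ≤ 0.04045, else ((c+0.055)/1.055)^2.4
  R: 157/255 ≈ 0.615686 > 0.04045 → ((0.615686+0.055)/1.055)^2.4 ≈ 0.337164
  G: 236/255 ≈ 0.925490 > 0.04045 → ((0.925490+0.055)/1.055)^2.4 ≈ 0.838799
  B: 184/255 ≈ 0.721569 > 0.04045 → ((0.721569+0.055)/1.055)^2.4 ≈ 0.479320
R_lin = 0.337164, G_lin = 0.838799, B_lin = 0.479320
L = 0.2126×R + 0.7152×G + 0.0722×B
L = 0.2126×0.337164 + 0.7152×0.838799 + 0.0722×0.479320
L ≈ 0.706197


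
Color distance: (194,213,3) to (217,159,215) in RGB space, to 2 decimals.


d = √[(R₁-R₂)² + (G₁-G₂)² + (B₁-B₂)²]
d = √[(194-217)² + (213-159)² + (3-215)²]
d = √[529 + 2916 + 44944]
d = √48389
d ≈ 219.97


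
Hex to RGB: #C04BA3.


C0 → 192 (R)
4B → 75 (G)
A3 → 163 (B)
= RGB(192, 75, 163)


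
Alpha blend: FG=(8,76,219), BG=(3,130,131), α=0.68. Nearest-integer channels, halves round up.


C = α×F + (1-α)×B, with 1-α = 0.32
R: 0.68×8 + 0.32×3 = 5.44 + 0.96 = 6.40 → 6
G: 0.68×76 + 0.32×130 = 51.68 + 41.60 = 93.28 → 93
B: 0.68×219 + 0.32×131 = 148.92 + 41.92 = 190.84 → 191
= RGB(6, 93, 191)


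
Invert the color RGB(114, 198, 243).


Invert: (255-R, 255-G, 255-B)
R: 255-114 = 141
G: 255-198 = 57
B: 255-243 = 12
= RGB(141, 57, 12)


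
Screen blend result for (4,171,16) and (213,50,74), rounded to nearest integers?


Screen: C = 255 - (255-A)×(255-B)/255, rounded to nearest integer
R: 255 - (255-4)×(255-213)/255 = 255 - 10542/255 ≈ 255 - 41.341 = 213.659 → 214
G: 255 - (255-171)×(255-50)/255 = 255 - 17220/255 ≈ 255 - 67.529 = 187.471 → 187
B: 255 - (255-16)×(255-74)/255 = 255 - 43259/255 ≈ 255 - 169.643 = 85.357 → 85
= RGB(214, 187, 85)


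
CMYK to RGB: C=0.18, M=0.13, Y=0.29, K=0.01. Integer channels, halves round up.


R = 255 × (1-C) × (1-K) = 255 × 0.82 × 0.99 = 207.009 → 207
G = 255 × (1-M) × (1-K) = 255 × 0.87 × 0.99 = 219.6315 → 220
B = 255 × (1-Y) × (1-K) = 255 × 0.71 × 0.99 = 179.2395 → 179
= RGB(207, 220, 179)


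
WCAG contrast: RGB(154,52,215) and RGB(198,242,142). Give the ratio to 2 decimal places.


Linearize each sRGB channel c=v/255: c/12.92 if c ≤ 0.04045 else ((c+0.055)/1.055)^2.4
L = 0.2126×R_lin + 0.7152×G_lin + 0.0722×B_lin
Color 1 (154,52,215):
  R=154: 154/255≈0.6039 > 0.04045 → ((0.6039+0.055)/1.055)^2.4 ≈ 0.32314
  G=52: 52/255≈0.2039 > 0.04045 → ((0.2039+0.055)/1.055)^2.4 ≈ 0.03434
  B=215: 215/255≈0.8431 > 0.04045 → ((0.8431+0.055)/1.055)^2.4 ≈ 0.67954
  L1 = 0.2126×0.32314 + 0.7152×0.03434 + 0.0722×0.67954 ≈ 0.14232
Color 2 (198,242,142):
  R=198: 198/255≈0.7765 > 0.04045 → ((0.7765+0.055)/1.055)^2.4 ≈ 0.56471
  G=242: 242/255≈0.9490 > 0.04045 → ((0.9490+0.055)/1.055)^2.4 ≈ 0.88792
  B=142: 142/255≈0.5569 > 0.04045 → ((0.5569+0.055)/1.055)^2.4 ≈ 0.27050
  L2 = 0.2126×0.56471 + 0.7152×0.88792 + 0.0722×0.27050 ≈ 0.77463
Lighter = 0.77463, Darker = 0.14232
Ratio = (L_lighter + 0.05) / (L_darker + 0.05)
Ratio = (0.77463 + 0.05) / (0.14232 + 0.05) = 0.82463 / 0.19232 ≈ 4.2877
Ratio ≈ 4.29:1


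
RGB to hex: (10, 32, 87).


R = 10 → 0A (hex)
G = 32 → 20 (hex)
B = 87 → 57 (hex)
Hex = #0A2057


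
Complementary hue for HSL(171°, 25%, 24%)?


Complement = opposite side of color wheel = hue + 180°
H' = (171 + 180) mod 360 = 351°
S and L unchanged.
= HSL(351°, 25%, 24%)


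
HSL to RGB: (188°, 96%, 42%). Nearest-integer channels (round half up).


H=188°, S=0.96, L=0.42
C = (1-|2L-1|)×S = (1-|-0.16|)×0.96 = 0.8064
H' = H/60 = 188/60 ≈ 3.1333; X = C×(1-|H' mod 2 - 1|) = 0.69888
m = L - C/2 = 0.42 - 0.4032 = 0.0168
Sector ⌊H'⌋ = 3 → (R',G',B') = (0.0, 0.69888, 0.8064)
RGB = ((R'+m)×255, (G'+m)×255, (B'+m)×255) = (4.284, 182.4984, 209.916)
Round half up → RGB(4, 182, 210)


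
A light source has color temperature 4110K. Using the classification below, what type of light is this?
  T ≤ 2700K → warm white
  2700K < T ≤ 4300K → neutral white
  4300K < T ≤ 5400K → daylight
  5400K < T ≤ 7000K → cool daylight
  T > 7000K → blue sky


Temperature: 4110K
2700K < 4110K ≤ 4300K → neutral white
Classification: neutral white


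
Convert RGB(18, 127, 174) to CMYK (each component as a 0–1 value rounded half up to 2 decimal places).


R'=18/255≈0.0706, G'=127/255≈0.4980, B'=174/255≈0.6824
K = 1 - max(R',G',B') = 1 - 174/255 = 81/255 = 0.31764… → 0.32
(1-R'-K)/(1-K) simplifies to (max-R)/max with max = 174:
C = (174-18)/174 = 156/174 = 0.89655… → 0.90
M = (174-127)/174 = 47/174 = 0.27011… → 0.27
Y = (174-174)/174 = 0/174 = 0 → 0.00
= CMYK(0.90, 0.27, 0.00, 0.32)


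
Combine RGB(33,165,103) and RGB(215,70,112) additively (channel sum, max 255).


Additive: each channel = min(255, C₁+C₂)
R: 33+215 = 248 → 248
G: 165+70 = 235 → 235
B: 103+112 = 215 → 215
= RGB(248, 235, 215)


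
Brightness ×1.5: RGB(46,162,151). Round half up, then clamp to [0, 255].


Multiply each channel by 1.5, round half up, clamp to [0, 255]
R: 46×1.5 = 69
G: 162×1.5 = 243
B: 151×1.5 = 226.5 → round → 227
= RGB(69, 243, 227)


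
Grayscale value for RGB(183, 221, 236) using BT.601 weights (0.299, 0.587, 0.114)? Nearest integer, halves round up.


Gray = 0.299×R + 0.587×G + 0.114×B
Gray = 0.299×183 + 0.587×221 + 0.114×236
Gray = 54.717 + 129.727 + 26.904
Gray = 211.348 → round half up → 211
Gray = 211


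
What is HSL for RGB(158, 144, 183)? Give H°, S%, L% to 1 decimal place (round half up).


Normalize: R'=158/255≈0.6196, G'=144/255≈0.5647, B'=183/255≈0.7176
Max=183/255, Min=144/255, Δ=Max-Min=39/255
L = (Max+Min)/2 = (183+144)/510 = 327/510 = 0.64117… → L = 64.1%
L > 0.5 → S = Δ/(2-Max-Min) = 39/(510-183-144) = 39/183 = 0.21311… → S = 21.3%
(the 1/255 factors cancel in S and H, so raw channel differences can be used)
Max is B' → H = 60 × ((R-G)/Δ + 4) = 60 × ((158-144)/39 + 4)
  14/39 + 4 = 0.3589… + 4 = 4.3589…
  H = 60 × 4.3589… = 261.538…° → H = 261.5°
= HSL(261.5°, 21.3%, 64.1%)


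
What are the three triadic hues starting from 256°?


Triadic: equally spaced at 120° intervals
H1 = 256°
H2 = (256 + 120) mod 360 = 16°
H3 = (256 + 240) mod 360 = 136°
Triadic = 256°, 16°, 136°


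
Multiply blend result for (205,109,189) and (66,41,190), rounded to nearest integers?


Multiply: C = A×B/255, rounded to nearest integer
R: 205×66/255 = 13530/255 ≈ 53.059 → 53
G: 109×41/255 = 4469/255 ≈ 17.525 → 18
B: 189×190/255 = 35910/255 ≈ 140.824 → 141
= RGB(53, 18, 141)


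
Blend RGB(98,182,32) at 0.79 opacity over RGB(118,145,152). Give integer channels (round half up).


C = α×F + (1-α)×B, with 1-α = 0.21
R: 0.79×98 + 0.21×118 = 77.42 + 24.78 = 102.20 → 102
G: 0.79×182 + 0.21×145 = 143.78 + 30.45 = 174.23 → 174
B: 0.79×32 + 0.21×152 = 25.28 + 31.92 = 57.20 → 57
= RGB(102, 174, 57)


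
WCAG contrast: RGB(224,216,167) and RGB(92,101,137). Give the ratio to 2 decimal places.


Linearize each sRGB channel c=v/255: c/12.92 if c ≤ 0.04045 else ((c+0.055)/1.055)^2.4
L = 0.2126×R_lin + 0.7152×G_lin + 0.0722×B_lin
Color 1 (224,216,167):
  R=224: 224/255≈0.8784 > 0.04045 → ((0.8784+0.055)/1.055)^2.4 ≈ 0.74540
  G=216: 216/255≈0.8471 > 0.04045 → ((0.8471+0.055)/1.055)^2.4 ≈ 0.68669
  B=167: 167/255≈0.6549 > 0.04045 → ((0.6549+0.055)/1.055)^2.4 ≈ 0.38643
  L1 = 0.2126×0.74540 + 0.7152×0.68669 + 0.0722×0.38643 ≈ 0.67749
Color 2 (92,101,137):
  R=92: 92/255≈0.3608 > 0.04045 → ((0.3608+0.055)/1.055)^2.4 ≈ 0.10702
  G=101: 101/255≈0.3961 > 0.04045 → ((0.3961+0.055)/1.055)^2.4 ≈ 0.13014
  B=137: 137/255≈0.5373 > 0.04045 → ((0.5373+0.055)/1.055)^2.4 ≈ 0.25016
  L2 = 0.2126×0.10702 + 0.7152×0.13014 + 0.0722×0.25016 ≈ 0.13389
Lighter = 0.67749, Darker = 0.13389
Ratio = (L_lighter + 0.05) / (L_darker + 0.05)
Ratio = (0.67749 + 0.05) / (0.13389 + 0.05) = 0.72749 / 0.18389 ≈ 3.9562
Ratio ≈ 3.96:1


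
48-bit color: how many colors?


Colors = 2^bits = 2^48
= 281,474,976,710,656 colors


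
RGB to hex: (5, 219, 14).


R = 5 → 05 (hex)
G = 219 → DB (hex)
B = 14 → 0E (hex)
Hex = #05DB0E


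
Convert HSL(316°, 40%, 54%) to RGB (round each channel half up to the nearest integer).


H=316°, S=0.40, L=0.54
C = (1-|2L-1|)×S = (1-|0.08|)×0.40 = 0.368
H' = H/60 = 316/60 ≈ 5.2667; X = C×(1-|H' mod 2 - 1|) ≈ 0.2699
m = L - C/2 = 0.54 - 0.184 = 0.356
Sector ⌊H'⌋ = 5 → (R',G',B') = (0.368, 0.0, ≈0.2699)
RGB = ((R'+m)×255, (G'+m)×255, (B'+m)×255) = (184.62, 90.78, 159.596)
Round half up → RGB(185, 91, 160)


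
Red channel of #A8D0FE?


Color: #A8D0FE
R = A8 = 168
G = D0 = 208
B = FE = 254
Red = 168


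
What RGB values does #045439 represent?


04 → 4 (R)
54 → 84 (G)
39 → 57 (B)
= RGB(4, 84, 57)


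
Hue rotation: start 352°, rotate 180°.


New hue = (H + rotation) mod 360
New hue = (352 + 180) mod 360
= 532 mod 360
= 172°


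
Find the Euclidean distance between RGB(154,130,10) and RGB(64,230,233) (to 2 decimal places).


d = √[(R₁-R₂)² + (G₁-G₂)² + (B₁-B₂)²]
d = √[(154-64)² + (130-230)² + (10-233)²]
d = √[8100 + 10000 + 49729]
d = √67829
d ≈ 260.44


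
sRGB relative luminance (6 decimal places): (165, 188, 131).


Linearize each channel (sRGB transfer function): c = v/255; c_lin = c/12.92 if c ≤ 0.04045, else ((c+0.055)/1.055)^2.4
  R: 165/255 ≈ 0.647059 > 0.04045 → ((0.647059+0.055)/1.055)^2.4 ≈ 0.376262
  G: 188/255 ≈ 0.737255 > 0.04045 → ((0.737255+0.055)/1.055)^2.4 ≈ 0.502886
  B: 131/255 ≈ 0.513725 > 0.04045 → ((0.513725+0.055)/1.055)^2.4 ≈ 0.226966
R_lin = 0.376262, G_lin = 0.502886, B_lin = 0.226966
L = 0.2126×R + 0.7152×G + 0.0722×B
L = 0.2126×0.376262 + 0.7152×0.502886 + 0.0722×0.226966
L ≈ 0.456045


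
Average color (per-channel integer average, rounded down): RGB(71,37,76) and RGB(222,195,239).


Midpoint: each channel = ⌊(C₁+C₂)/2⌋
R: ⌊(71+222)/2⌋ = 146
G: ⌊(37+195)/2⌋ = 116
B: ⌊(76+239)/2⌋ = 157
= RGB(146, 116, 157)


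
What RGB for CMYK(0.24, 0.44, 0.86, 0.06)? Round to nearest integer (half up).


R = 255 × (1-C) × (1-K) = 255 × 0.76 × 0.94 = 182.172 → 182
G = 255 × (1-M) × (1-K) = 255 × 0.56 × 0.94 = 134.232 → 134
B = 255 × (1-Y) × (1-K) = 255 × 0.14 × 0.94 = 33.558 → 34
= RGB(182, 134, 34)


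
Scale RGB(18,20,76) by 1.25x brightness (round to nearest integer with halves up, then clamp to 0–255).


Multiply each channel by 1.25, round half up, clamp to [0, 255]
R: 18×1.25 = 22.5 → round → 23
G: 20×1.25 = 25
B: 76×1.25 = 95
= RGB(23, 25, 95)


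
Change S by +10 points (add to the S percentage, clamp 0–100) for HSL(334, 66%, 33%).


Original S = 66%
Adjustment = +10 percentage points
New S = 66 + (10) = 76
Clamp to [0, 100] → 76
= HSL(334°, 76%, 33%)


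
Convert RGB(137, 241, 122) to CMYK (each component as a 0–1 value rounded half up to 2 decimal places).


R'=137/255≈0.5373, G'=241/255≈0.9451, B'=122/255≈0.4784
K = 1 - max(R',G',B') = 1 - 241/255 = 14/255 = 0.05490… → 0.05
(1-R'-K)/(1-K) simplifies to (max-R)/max with max = 241:
C = (241-137)/241 = 104/241 = 0.43153… → 0.43
M = (241-241)/241 = 0/241 = 0 → 0.00
Y = (241-122)/241 = 119/241 = 0.49377… → 0.49
= CMYK(0.43, 0.00, 0.49, 0.05)


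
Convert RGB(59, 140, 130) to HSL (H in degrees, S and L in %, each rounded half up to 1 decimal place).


Normalize: R'=59/255≈0.2314, G'=140/255≈0.5490, B'=130/255≈0.5098
Max=140/255, Min=59/255, Δ=Max-Min=81/255
L = (Max+Min)/2 = (140+59)/510 = 199/510 = 0.39019… → L = 39.0%
L ≤ 0.5 → S = Δ/(Max+Min) = 81/(140+59) = 81/199 = 0.40703… → S = 40.7%
(the 1/255 factors cancel in S and H, so raw channel differences can be used)
Max is G' → H = 60 × ((B-R)/Δ + 2) = 60 × ((130-59)/81 + 2)
  71/81 + 2 = 0.8765… + 2 = 2.8765…
  H = 60 × 2.8765… = 172.592…° → H = 172.6°
= HSL(172.6°, 40.7%, 39.0%)


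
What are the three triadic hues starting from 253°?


Triadic: equally spaced at 120° intervals
H1 = 253°
H2 = (253 + 120) mod 360 = 13°
H3 = (253 + 240) mod 360 = 133°
Triadic = 253°, 13°, 133°


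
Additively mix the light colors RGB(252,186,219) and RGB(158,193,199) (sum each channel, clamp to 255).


Additive: each channel = min(255, C₁+C₂)
R: 252+158 = 410 → 255
G: 186+193 = 379 → 255
B: 219+199 = 418 → 255
= RGB(255, 255, 255)


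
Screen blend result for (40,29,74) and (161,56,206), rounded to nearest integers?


Screen: C = 255 - (255-A)×(255-B)/255, rounded to nearest integer
R: 255 - (255-40)×(255-161)/255 = 255 - 20210/255 ≈ 255 - 79.255 = 175.745 → 176
G: 255 - (255-29)×(255-56)/255 = 255 - 44974/255 ≈ 255 - 176.369 = 78.631 → 79
B: 255 - (255-74)×(255-206)/255 = 255 - 8869/255 ≈ 255 - 34.780 = 220.220 → 220
= RGB(176, 79, 220)


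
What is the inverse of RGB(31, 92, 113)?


Invert: (255-R, 255-G, 255-B)
R: 255-31 = 224
G: 255-92 = 163
B: 255-113 = 142
= RGB(224, 163, 142)


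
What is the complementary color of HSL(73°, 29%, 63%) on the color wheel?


Complement = opposite side of color wheel = hue + 180°
H' = (73 + 180) mod 360 = 253°
S and L unchanged.
= HSL(253°, 29%, 63%)


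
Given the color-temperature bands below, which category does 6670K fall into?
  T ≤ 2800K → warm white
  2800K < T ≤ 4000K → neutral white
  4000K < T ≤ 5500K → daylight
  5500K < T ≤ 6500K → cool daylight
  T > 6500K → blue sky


Temperature: 6670K
6670K > 6500K → blue sky
Classification: blue sky


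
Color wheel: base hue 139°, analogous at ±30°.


Base hue: 139°
Left analog: (139 - 30) mod 360 = 109°
Right analog: (139 + 30) mod 360 = 169°
Analogous hues = 109° and 169°


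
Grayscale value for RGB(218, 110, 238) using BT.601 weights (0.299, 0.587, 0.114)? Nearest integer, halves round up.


Gray = 0.299×R + 0.587×G + 0.114×B
Gray = 0.299×218 + 0.587×110 + 0.114×238
Gray = 65.182 + 64.570 + 27.132
Gray = 156.884 → round half up → 157
Gray = 157


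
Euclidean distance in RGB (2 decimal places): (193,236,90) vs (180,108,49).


d = √[(R₁-R₂)² + (G₁-G₂)² + (B₁-B₂)²]
d = √[(193-180)² + (236-108)² + (90-49)²]
d = √[169 + 16384 + 1681]
d = √18234
d ≈ 135.03


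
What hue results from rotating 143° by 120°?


New hue = (H + rotation) mod 360
New hue = (143 + 120) mod 360
= 263 mod 360
= 263°


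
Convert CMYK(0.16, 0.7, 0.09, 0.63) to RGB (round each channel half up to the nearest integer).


R = 255 × (1-C) × (1-K) = 255 × 0.84 × 0.37 = 79.254 → 79
G = 255 × (1-M) × (1-K) = 255 × 0.30 × 0.37 = 28.305 → 28
B = 255 × (1-Y) × (1-K) = 255 × 0.91 × 0.37 = 85.8585 → 86
= RGB(79, 28, 86)


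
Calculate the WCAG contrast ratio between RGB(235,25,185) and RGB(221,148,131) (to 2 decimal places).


Linearize each sRGB channel c=v/255: c/12.92 if c ≤ 0.04045 else ((c+0.055)/1.055)^2.4
L = 0.2126×R_lin + 0.7152×G_lin + 0.0722×B_lin
Color 1 (235,25,185):
  R=235: 235/255≈0.9216 > 0.04045 → ((0.9216+0.055)/1.055)^2.4 ≈ 0.83077
  G=25: 25/255≈0.0980 > 0.04045 → ((0.0980+0.055)/1.055)^2.4 ≈ 0.00972
  B=185: 185/255≈0.7255 > 0.04045 → ((0.7255+0.055)/1.055)^2.4 ≈ 0.48515
  L1 = 0.2126×0.83077 + 0.7152×0.00972 + 0.0722×0.48515 ≈ 0.21860
Color 2 (221,148,131):
  R=221: 221/255≈0.8667 > 0.04045 → ((0.8667+0.055)/1.055)^2.4 ≈ 0.72306
  G=148: 148/255≈0.5804 > 0.04045 → ((0.5804+0.055)/1.055)^2.4 ≈ 0.29614
  B=131: 131/255≈0.5137 > 0.04045 → ((0.5137+0.055)/1.055)^2.4 ≈ 0.22697
  L2 = 0.2126×0.72306 + 0.7152×0.29614 + 0.0722×0.22697 ≈ 0.38191
Lighter = 0.38191, Darker = 0.21860
Ratio = (L_lighter + 0.05) / (L_darker + 0.05)
Ratio = (0.38191 + 0.05) / (0.21860 + 0.05) = 0.43191 / 0.26860 ≈ 1.6080
Ratio ≈ 1.61:1


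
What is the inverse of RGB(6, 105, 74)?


Invert: (255-R, 255-G, 255-B)
R: 255-6 = 249
G: 255-105 = 150
B: 255-74 = 181
= RGB(249, 150, 181)


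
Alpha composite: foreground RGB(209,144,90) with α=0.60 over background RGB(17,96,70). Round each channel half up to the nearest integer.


C = α×F + (1-α)×B, with 1-α = 0.40
R: 0.60×209 + 0.40×17 = 125.40 + 6.80 = 132.20 → 132
G: 0.60×144 + 0.40×96 = 86.40 + 38.40 = 124.80 → 125
B: 0.60×90 + 0.40×70 = 54.00 + 28.00 = 82.00 → 82
= RGB(132, 125, 82)


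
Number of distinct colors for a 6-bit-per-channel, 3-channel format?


Total bits = 6 bits/channel × 3 channels = 18 bits
Distinct colors = 2^18
= 262,144 colors


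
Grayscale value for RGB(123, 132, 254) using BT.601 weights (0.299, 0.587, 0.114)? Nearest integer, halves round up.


Gray = 0.299×R + 0.587×G + 0.114×B
Gray = 0.299×123 + 0.587×132 + 0.114×254
Gray = 36.777 + 77.484 + 28.956
Gray = 143.217 → round half up → 143
Gray = 143


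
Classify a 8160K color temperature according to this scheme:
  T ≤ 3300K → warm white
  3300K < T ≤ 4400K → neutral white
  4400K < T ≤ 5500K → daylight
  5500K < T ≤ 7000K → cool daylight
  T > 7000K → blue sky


Temperature: 8160K
8160K > 7000K → blue sky
Classification: blue sky


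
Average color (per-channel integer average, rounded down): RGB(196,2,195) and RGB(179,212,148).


Midpoint: each channel = ⌊(C₁+C₂)/2⌋
R: ⌊(196+179)/2⌋ = 187
G: ⌊(2+212)/2⌋ = 107
B: ⌊(195+148)/2⌋ = 171
= RGB(187, 107, 171)


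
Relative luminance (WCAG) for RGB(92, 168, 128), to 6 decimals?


Linearize each channel (sRGB transfer function): c = v/255; c_lin = c/12.92 if c ≤ 0.04045, else ((c+0.055)/1.055)^2.4
  R: 92/255 ≈ 0.360784 > 0.04045 → ((0.360784+0.055)/1.055)^2.4 ≈ 0.107023
  G: 168/255 ≈ 0.658824 > 0.04045 → ((0.658824+0.055)/1.055)^2.4 ≈ 0.391572
  B: 128/255 ≈ 0.501961 > 0.04045 → ((0.501961+0.055)/1.055)^2.4 ≈ 0.215861
R_lin = 0.107023, G_lin = 0.391572, B_lin = 0.215861
L = 0.2126×R + 0.7152×G + 0.0722×B
L = 0.2126×0.107023 + 0.7152×0.391572 + 0.0722×0.215861
L ≈ 0.318391


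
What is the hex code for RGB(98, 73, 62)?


R = 98 → 62 (hex)
G = 73 → 49 (hex)
B = 62 → 3E (hex)
Hex = #62493E


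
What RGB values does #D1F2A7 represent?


D1 → 209 (R)
F2 → 242 (G)
A7 → 167 (B)
= RGB(209, 242, 167)


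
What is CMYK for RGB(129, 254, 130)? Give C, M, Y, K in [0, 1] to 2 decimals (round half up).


R'=129/255≈0.5059, G'=254/255≈0.9961, B'=130/255≈0.5098
K = 1 - max(R',G',B') = 1 - 254/255 = 1/255 = 0.00392… → 0.00
(1-R'-K)/(1-K) simplifies to (max-R)/max with max = 254:
C = (254-129)/254 = 125/254 = 0.49212… → 0.49
M = (254-254)/254 = 0/254 = 0 → 0.00
Y = (254-130)/254 = 124/254 = 0.48818… → 0.49
= CMYK(0.49, 0.00, 0.49, 0.00)


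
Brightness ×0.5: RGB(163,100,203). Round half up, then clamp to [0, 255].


Multiply each channel by 0.5, round half up, clamp to [0, 255]
R: 163×0.5 = 81.5 → round → 82
G: 100×0.5 = 50
B: 203×0.5 = 101.5 → round → 102
= RGB(82, 50, 102)


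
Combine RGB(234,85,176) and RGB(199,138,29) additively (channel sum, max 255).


Additive: each channel = min(255, C₁+C₂)
R: 234+199 = 433 → 255
G: 85+138 = 223 → 223
B: 176+29 = 205 → 205
= RGB(255, 223, 205)


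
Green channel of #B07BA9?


Color: #B07BA9
R = B0 = 176
G = 7B = 123
B = A9 = 169
Green = 123


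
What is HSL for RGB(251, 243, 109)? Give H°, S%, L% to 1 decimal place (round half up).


Normalize: R'=251/255≈0.9843, G'=243/255≈0.9529, B'=109/255≈0.4275
Max=251/255, Min=109/255, Δ=Max-Min=142/255
L = (Max+Min)/2 = (251+109)/510 = 360/510 = 0.70588… → L = 70.6%
L > 0.5 → S = Δ/(2-Max-Min) = 142/(510-251-109) = 142/150 = 0.94666… → S = 94.7%
(the 1/255 factors cancel in S and H, so raw channel differences can be used)
Max is R' → H = 60 × (((G-B)/Δ) mod 6) = 60 × (((243-109)/142) mod 6)
  134/142 = 0.9436…
  H = 60 × 0.9436… = 56.619…° → H = 56.6°
= HSL(56.6°, 94.7%, 70.6%)


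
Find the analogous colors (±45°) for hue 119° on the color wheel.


Base hue: 119°
Left analog: (119 - 45) mod 360 = 74°
Right analog: (119 + 45) mod 360 = 164°
Analogous hues = 74° and 164°


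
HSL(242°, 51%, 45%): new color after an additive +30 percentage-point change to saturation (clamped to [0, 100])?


Original S = 51%
Adjustment = +30 percentage points
New S = 51 + (30) = 81
Clamp to [0, 100] → 81
= HSL(242°, 81%, 45%)


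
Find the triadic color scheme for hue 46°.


Triadic: equally spaced at 120° intervals
H1 = 46°
H2 = (46 + 120) mod 360 = 166°
H3 = (46 + 240) mod 360 = 286°
Triadic = 46°, 166°, 286°


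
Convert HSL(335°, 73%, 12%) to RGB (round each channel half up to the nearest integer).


H=335°, S=0.73, L=0.12
C = (1-|2L-1|)×S = (1-|-0.76|)×0.73 = 0.1752
H' = H/60 = 335/60 ≈ 5.5833; X = C×(1-|H' mod 2 - 1|) = 0.073
m = L - C/2 = 0.12 - 0.0876 = 0.0324
Sector ⌊H'⌋ = 5 → (R',G',B') = (0.1752, 0.0, 0.073)
RGB = ((R'+m)×255, (G'+m)×255, (B'+m)×255) = (52.938, 8.262, 26.877)
Round half up → RGB(53, 8, 27)


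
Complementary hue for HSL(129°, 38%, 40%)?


Complement = opposite side of color wheel = hue + 180°
H' = (129 + 180) mod 360 = 309°
S and L unchanged.
= HSL(309°, 38%, 40%)


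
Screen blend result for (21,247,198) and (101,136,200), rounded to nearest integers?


Screen: C = 255 - (255-A)×(255-B)/255, rounded to nearest integer
R: 255 - (255-21)×(255-101)/255 = 255 - 36036/255 ≈ 255 - 141.318 = 113.682 → 114
G: 255 - (255-247)×(255-136)/255 = 255 - 952/255 ≈ 255 - 3.733 = 251.267 → 251
B: 255 - (255-198)×(255-200)/255 = 255 - 3135/255 ≈ 255 - 12.294 = 242.706 → 243
= RGB(114, 251, 243)


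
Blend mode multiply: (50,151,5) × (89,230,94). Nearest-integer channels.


Multiply: C = A×B/255, rounded to nearest integer
R: 50×89/255 = 4450/255 ≈ 17.451 → 17
G: 151×230/255 = 34730/255 ≈ 136.196 → 136
B: 5×94/255 = 470/255 ≈ 1.843 → 2
= RGB(17, 136, 2)


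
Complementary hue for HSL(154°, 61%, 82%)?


Complement = opposite side of color wheel = hue + 180°
H' = (154 + 180) mod 360 = 334°
S and L unchanged.
= HSL(334°, 61%, 82%)


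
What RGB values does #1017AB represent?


10 → 16 (R)
17 → 23 (G)
AB → 171 (B)
= RGB(16, 23, 171)


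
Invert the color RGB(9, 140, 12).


Invert: (255-R, 255-G, 255-B)
R: 255-9 = 246
G: 255-140 = 115
B: 255-12 = 243
= RGB(246, 115, 243)


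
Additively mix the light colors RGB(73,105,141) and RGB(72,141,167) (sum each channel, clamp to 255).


Additive: each channel = min(255, C₁+C₂)
R: 73+72 = 145 → 145
G: 105+141 = 246 → 246
B: 141+167 = 308 → 255
= RGB(145, 246, 255)
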